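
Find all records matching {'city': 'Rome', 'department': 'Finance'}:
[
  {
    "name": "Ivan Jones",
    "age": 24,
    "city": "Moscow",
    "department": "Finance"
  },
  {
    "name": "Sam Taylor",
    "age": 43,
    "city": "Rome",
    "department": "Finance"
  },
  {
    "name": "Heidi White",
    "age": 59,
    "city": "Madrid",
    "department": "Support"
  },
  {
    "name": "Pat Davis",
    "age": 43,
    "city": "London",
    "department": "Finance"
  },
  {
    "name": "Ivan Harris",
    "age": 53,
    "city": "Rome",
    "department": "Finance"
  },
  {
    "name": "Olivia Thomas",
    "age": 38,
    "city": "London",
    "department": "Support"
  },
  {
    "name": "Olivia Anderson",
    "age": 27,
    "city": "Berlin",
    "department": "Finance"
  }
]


Search criteria: {'city': 'Rome', 'department': 'Finance'}

Checking 7 records:
  Ivan Jones: {city: Moscow, department: Finance}
  Sam Taylor: {city: Rome, department: Finance} <-- MATCH
  Heidi White: {city: Madrid, department: Support}
  Pat Davis: {city: London, department: Finance}
  Ivan Harris: {city: Rome, department: Finance} <-- MATCH
  Olivia Thomas: {city: London, department: Support}
  Olivia Anderson: {city: Berlin, department: Finance}

Matches: ["Sam Taylor", "Ivan Harris"]

["Sam Taylor", "Ivan Harris"]


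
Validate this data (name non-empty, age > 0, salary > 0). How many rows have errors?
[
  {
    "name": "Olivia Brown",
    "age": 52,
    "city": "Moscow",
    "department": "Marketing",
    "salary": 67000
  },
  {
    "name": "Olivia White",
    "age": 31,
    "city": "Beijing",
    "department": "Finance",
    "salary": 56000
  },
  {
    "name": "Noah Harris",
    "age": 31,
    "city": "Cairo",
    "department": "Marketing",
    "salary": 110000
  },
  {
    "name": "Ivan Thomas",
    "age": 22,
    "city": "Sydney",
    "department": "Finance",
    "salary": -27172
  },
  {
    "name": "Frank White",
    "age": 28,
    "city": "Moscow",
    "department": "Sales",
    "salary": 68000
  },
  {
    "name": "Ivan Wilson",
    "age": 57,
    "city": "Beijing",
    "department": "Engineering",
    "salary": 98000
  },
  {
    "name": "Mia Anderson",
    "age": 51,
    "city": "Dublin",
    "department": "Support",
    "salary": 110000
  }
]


Validating 7 records:
Rules: name non-empty, age > 0, salary > 0

  Row 1 (Olivia Brown): OK
  Row 2 (Olivia White): OK
  Row 3 (Noah Harris): OK
  Row 4 (Ivan Thomas): negative salary: -27172
  Row 5 (Frank White): OK
  Row 6 (Ivan Wilson): OK
  Row 7 (Mia Anderson): OK

Total errors: 1

1 errors


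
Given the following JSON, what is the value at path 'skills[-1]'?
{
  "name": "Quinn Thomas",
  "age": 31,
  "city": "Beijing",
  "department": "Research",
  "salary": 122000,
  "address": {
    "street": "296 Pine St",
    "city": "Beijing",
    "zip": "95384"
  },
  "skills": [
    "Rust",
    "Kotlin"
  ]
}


Query: skills[-1]
Path: skills -> last element
Value: Kotlin

Kotlin


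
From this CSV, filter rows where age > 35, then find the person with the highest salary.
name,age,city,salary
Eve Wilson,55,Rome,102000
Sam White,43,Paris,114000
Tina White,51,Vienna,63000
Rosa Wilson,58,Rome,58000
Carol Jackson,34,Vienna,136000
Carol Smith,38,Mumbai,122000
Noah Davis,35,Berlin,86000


Filter: age > 35
Sort by: salary (descending)

Filtered records (5):
  Carol Smith, age 38, salary $122000
  Sam White, age 43, salary $114000
  Eve Wilson, age 55, salary $102000
  Tina White, age 51, salary $63000
  Rosa Wilson, age 58, salary $58000

Highest salary: Carol Smith ($122000)

Carol Smith


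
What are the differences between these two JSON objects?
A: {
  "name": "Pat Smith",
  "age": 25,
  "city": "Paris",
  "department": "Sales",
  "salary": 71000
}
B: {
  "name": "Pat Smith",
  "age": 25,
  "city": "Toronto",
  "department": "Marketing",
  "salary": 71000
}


Comparing each field (in key order):
  name: same
  age: same
  city: DIFFERENT
  department: DIFFERENT
  salary: same
Differences:
  city: Paris -> Toronto
  department: Sales -> Marketing

2 field(s) changed

2 changes: city, department


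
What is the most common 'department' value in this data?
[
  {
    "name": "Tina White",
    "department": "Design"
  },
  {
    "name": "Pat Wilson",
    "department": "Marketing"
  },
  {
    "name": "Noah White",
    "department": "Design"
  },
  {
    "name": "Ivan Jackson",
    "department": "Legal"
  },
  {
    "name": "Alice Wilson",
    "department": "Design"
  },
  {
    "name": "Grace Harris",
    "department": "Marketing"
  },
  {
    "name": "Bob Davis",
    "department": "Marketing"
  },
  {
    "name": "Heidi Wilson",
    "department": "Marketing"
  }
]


Counting 'department' values across 8 records:

  Marketing: 4 ####
  Design: 3 ###
  Legal: 1 #

Most common: Marketing (4 times)

Marketing (4 times)


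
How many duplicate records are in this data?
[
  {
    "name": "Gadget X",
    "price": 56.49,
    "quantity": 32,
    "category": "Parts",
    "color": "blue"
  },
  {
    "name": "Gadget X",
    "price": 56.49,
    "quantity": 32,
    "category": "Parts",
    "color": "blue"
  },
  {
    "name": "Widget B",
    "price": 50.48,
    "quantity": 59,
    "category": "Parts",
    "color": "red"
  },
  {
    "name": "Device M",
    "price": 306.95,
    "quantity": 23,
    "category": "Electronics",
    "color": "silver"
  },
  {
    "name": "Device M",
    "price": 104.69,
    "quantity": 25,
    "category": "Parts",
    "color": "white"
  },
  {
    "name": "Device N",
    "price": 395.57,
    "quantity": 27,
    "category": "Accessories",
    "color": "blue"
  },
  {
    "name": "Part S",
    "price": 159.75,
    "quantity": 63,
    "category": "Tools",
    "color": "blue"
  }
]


Checking 7 records for duplicates:

  Row 1: Gadget X ($56.49, qty 32)
  Row 2: Gadget X ($56.49, qty 32) <-- DUPLICATE
  Row 3: Widget B ($50.48, qty 59)
  Row 4: Device M ($306.95, qty 23)
  Row 5: Device M ($104.69, qty 25)
  Row 6: Device N ($395.57, qty 27)
  Row 7: Part S ($159.75, qty 63)

Duplicates found: 1
Unique records: 6

1 duplicates, 6 unique


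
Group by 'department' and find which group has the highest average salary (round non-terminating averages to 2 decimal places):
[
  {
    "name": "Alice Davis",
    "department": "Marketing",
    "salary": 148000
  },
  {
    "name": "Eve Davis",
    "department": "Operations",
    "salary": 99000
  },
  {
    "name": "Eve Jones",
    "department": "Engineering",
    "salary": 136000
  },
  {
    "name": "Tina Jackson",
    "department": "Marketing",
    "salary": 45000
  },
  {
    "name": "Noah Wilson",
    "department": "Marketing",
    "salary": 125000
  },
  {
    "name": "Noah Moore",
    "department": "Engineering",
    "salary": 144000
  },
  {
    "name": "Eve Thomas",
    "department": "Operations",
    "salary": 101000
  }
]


Group by: department

Groups:
  Engineering: 2 people, avg salary = 280000/2 = $140000
  Marketing: 3 people, avg salary = 318000/3 = $106000
  Operations: 2 people, avg salary = 200000/2 = $100000

Highest average salary: Engineering ($140000)

Engineering ($140000)


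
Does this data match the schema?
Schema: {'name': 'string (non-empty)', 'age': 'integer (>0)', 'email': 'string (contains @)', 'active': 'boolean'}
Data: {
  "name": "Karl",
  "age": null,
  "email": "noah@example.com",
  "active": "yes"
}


Validating each field against schema:
  name: OK (non-empty string)
  age: FAIL (null is not an integer)
  email: OK (string with @)
  active: FAIL ("yes" is not a boolean)

Result: INVALID (2 errors: age, active)

INVALID (2 errors: age, active)


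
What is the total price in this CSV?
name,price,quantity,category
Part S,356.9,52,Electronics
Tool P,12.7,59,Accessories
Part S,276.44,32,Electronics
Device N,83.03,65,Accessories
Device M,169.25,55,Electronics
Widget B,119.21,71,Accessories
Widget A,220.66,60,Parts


Computing total price:
Values: [356.9, 12.7, 276.44, 83.03, 169.25, 119.21, 220.66]
Sum = 1238.19

1238.19


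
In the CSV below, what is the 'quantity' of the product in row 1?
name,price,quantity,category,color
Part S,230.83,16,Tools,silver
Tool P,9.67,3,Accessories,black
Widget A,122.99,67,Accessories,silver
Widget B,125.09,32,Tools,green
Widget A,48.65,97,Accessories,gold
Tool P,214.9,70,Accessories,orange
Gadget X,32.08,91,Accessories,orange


Query: Row 1 ('Part S'), column 'quantity'
Value: 16

16


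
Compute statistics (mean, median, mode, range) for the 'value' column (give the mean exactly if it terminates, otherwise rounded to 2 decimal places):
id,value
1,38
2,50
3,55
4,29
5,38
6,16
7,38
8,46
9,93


Data: [38, 50, 55, 29, 38, 16, 38, 46, 93]
Count: 9
Sum: 403
Mean: 403/9 ≈ 44.78 (rounded to 2 decimal places)
Sorted: [16, 29, 38, 38, 38, 46, 50, 55, 93]
Median: 38.0
Mode: 38 (3 times)
Range: 93 - 16 = 77
Min: 16, Max: 93

mean≈44.78, median=38.0, mode=38, range=77


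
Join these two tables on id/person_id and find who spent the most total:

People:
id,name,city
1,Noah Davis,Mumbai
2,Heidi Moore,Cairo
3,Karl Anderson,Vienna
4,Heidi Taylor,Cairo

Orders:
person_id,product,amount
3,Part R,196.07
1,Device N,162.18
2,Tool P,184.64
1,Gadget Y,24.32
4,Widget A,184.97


Join on: people.id = orders.person_id

Joined rows:
  Karl Anderson (Vienna) bought Part R for $196.07
  Noah Davis (Mumbai) bought Device N for $162.18
  Heidi Moore (Cairo) bought Tool P for $184.64
  Noah Davis (Mumbai) bought Gadget Y for $24.32
  Heidi Taylor (Cairo) bought Widget A for $184.97

Total per person:
  Karl Anderson: $196.07
  Noah Davis: $186.50
  Heidi Taylor: $184.97
  Heidi Moore: $184.64

Top spender: Karl Anderson ($196.07)

Karl Anderson ($196.07)


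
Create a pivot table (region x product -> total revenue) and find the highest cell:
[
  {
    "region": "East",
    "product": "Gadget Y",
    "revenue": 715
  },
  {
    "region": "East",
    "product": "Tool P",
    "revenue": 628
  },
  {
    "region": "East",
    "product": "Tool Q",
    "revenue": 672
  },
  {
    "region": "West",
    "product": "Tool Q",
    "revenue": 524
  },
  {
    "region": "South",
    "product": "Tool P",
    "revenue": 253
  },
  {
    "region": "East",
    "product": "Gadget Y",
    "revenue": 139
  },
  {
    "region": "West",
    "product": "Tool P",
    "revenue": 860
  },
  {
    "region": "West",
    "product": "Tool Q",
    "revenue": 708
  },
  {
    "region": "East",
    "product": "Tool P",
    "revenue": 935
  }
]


Pivot: region (rows) x product (columns) -> total revenue

     Gadget Y      Tool P        Tool Q      
East           854          1563           672  
South            0           253             0  
West             0           860          1232  

Highest: East / Tool P = $1563

East / Tool P = $1563


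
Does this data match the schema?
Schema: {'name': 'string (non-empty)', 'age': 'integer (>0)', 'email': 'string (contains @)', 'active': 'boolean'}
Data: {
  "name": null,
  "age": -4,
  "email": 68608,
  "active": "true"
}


Validating each field against schema:
  name: FAIL (null is not a string)
  age: FAIL (-4 is not > 0)
  email: FAIL (68608 is not a string)
  active: FAIL ("true" is not a boolean)

Result: INVALID (4 errors: name, age, email, active)

INVALID (4 errors: name, age, email, active)


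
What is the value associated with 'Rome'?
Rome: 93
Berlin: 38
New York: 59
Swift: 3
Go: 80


Looking up key 'Rome'
Value: 93

93


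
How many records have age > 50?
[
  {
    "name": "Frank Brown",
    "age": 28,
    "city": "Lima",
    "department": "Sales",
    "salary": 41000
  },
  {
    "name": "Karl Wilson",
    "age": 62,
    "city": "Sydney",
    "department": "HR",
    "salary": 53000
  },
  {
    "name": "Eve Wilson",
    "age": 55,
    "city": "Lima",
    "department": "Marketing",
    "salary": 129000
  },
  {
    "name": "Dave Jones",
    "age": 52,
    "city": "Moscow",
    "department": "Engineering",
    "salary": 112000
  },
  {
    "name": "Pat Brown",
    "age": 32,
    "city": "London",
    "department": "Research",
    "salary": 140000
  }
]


Data: 5 records
Condition: age > 50

Checking each record:
  Frank Brown: 28
  Karl Wilson: 62 MATCH
  Eve Wilson: 55 MATCH
  Dave Jones: 52 MATCH
  Pat Brown: 32

Count: 3

3


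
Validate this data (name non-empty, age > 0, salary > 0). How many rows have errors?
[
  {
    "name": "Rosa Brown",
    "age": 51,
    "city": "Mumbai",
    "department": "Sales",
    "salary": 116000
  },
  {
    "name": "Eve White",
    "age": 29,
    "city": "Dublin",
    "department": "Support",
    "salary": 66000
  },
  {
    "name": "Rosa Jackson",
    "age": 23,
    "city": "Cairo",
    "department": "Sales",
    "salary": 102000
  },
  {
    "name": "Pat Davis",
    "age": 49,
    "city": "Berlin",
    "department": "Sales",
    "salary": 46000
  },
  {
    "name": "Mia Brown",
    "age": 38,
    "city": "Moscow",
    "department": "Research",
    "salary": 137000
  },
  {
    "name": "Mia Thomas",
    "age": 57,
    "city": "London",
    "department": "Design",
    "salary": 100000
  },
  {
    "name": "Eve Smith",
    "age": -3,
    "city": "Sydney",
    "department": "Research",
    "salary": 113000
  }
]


Validating 7 records:
Rules: name non-empty, age > 0, salary > 0

  Row 1 (Rosa Brown): OK
  Row 2 (Eve White): OK
  Row 3 (Rosa Jackson): OK
  Row 4 (Pat Davis): OK
  Row 5 (Mia Brown): OK
  Row 6 (Mia Thomas): OK
  Row 7 (Eve Smith): negative age: -3

Total errors: 1

1 errors


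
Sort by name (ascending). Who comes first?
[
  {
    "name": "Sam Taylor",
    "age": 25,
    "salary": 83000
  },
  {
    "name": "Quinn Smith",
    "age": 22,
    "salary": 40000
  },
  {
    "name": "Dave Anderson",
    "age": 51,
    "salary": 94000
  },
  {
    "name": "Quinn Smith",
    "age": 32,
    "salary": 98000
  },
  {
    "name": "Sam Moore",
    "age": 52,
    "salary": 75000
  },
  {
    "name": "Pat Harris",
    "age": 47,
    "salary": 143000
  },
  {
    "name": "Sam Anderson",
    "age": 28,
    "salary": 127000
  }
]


Sort by: name (ascending)

Sorted order:
  1. Dave Anderson (name = Dave Anderson)
  2. Pat Harris (name = Pat Harris)
  3. Quinn Smith (name = Quinn Smith)
  4. Quinn Smith (name = Quinn Smith)
  5. Sam Anderson (name = Sam Anderson)
  6. Sam Moore (name = Sam Moore)
  7. Sam Taylor (name = Sam Taylor)

First: Dave Anderson

Dave Anderson


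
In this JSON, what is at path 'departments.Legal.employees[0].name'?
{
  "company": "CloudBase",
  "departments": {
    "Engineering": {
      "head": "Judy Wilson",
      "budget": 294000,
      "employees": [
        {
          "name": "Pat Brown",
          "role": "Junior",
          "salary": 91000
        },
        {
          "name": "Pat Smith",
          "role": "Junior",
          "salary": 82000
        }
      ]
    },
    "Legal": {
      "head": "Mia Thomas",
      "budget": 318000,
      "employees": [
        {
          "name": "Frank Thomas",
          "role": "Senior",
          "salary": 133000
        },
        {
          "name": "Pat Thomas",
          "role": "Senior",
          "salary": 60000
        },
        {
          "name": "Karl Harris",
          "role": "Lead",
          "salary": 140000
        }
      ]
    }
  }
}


Path: departments.Legal.employees[0].name

Navigate:
  -> departments
  -> Legal
  -> employees[0].name = 'Frank Thomas'

Frank Thomas


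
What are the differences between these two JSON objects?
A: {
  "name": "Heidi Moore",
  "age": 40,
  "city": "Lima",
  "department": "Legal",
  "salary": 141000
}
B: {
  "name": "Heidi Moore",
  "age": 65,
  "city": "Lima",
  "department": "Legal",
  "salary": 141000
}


Comparing each field (in key order):
  name: same
  age: DIFFERENT
  city: same
  department: same
  salary: same
Differences:
  age: 40 -> 65

1 field(s) changed

1 change: age


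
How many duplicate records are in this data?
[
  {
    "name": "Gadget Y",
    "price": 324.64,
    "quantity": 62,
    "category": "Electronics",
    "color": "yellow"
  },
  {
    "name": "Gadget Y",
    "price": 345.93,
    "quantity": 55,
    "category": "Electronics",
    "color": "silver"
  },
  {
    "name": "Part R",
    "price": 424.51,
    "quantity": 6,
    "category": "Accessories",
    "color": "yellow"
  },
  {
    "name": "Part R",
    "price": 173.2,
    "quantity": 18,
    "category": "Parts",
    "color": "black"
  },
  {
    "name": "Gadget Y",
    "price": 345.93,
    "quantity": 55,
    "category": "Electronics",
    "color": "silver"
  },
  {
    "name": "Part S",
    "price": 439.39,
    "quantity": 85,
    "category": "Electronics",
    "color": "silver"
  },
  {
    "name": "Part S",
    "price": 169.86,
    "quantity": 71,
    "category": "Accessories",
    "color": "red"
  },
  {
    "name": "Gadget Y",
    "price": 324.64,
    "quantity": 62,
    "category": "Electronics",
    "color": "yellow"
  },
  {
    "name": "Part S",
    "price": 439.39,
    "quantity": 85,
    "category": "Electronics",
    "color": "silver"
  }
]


Checking 9 records for duplicates:

  Row 1: Gadget Y ($324.64, qty 62)
  Row 2: Gadget Y ($345.93, qty 55)
  Row 3: Part R ($424.51, qty 6)
  Row 4: Part R ($173.2, qty 18)
  Row 5: Gadget Y ($345.93, qty 55) <-- DUPLICATE
  Row 6: Part S ($439.39, qty 85)
  Row 7: Part S ($169.86, qty 71)
  Row 8: Gadget Y ($324.64, qty 62) <-- DUPLICATE
  Row 9: Part S ($439.39, qty 85) <-- DUPLICATE

Duplicates found: 3
Unique records: 6

3 duplicates, 6 unique


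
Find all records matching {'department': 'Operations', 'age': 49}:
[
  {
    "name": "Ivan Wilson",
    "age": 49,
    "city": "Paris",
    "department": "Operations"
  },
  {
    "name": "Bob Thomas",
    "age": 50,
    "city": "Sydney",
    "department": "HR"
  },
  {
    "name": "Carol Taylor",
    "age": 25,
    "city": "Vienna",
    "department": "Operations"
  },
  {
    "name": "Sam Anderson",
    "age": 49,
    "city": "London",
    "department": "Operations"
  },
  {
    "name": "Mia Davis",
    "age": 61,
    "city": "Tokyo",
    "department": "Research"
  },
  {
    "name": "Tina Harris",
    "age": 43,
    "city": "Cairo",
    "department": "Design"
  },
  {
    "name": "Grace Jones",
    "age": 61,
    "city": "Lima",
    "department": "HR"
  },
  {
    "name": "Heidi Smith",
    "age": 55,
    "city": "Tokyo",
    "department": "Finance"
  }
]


Search criteria: {'department': 'Operations', 'age': 49}

Checking 8 records:
  Ivan Wilson: {department: Operations, age: 49} <-- MATCH
  Bob Thomas: {department: HR, age: 50}
  Carol Taylor: {department: Operations, age: 25}
  Sam Anderson: {department: Operations, age: 49} <-- MATCH
  Mia Davis: {department: Research, age: 61}
  Tina Harris: {department: Design, age: 43}
  Grace Jones: {department: HR, age: 61}
  Heidi Smith: {department: Finance, age: 55}

Matches: ["Ivan Wilson", "Sam Anderson"]

["Ivan Wilson", "Sam Anderson"]


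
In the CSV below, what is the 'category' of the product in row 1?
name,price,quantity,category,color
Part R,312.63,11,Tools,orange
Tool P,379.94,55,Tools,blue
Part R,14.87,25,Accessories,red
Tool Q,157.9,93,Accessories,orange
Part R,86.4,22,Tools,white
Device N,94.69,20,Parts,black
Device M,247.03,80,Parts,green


Query: Row 1 ('Part R'), column 'category'
Value: Tools

Tools


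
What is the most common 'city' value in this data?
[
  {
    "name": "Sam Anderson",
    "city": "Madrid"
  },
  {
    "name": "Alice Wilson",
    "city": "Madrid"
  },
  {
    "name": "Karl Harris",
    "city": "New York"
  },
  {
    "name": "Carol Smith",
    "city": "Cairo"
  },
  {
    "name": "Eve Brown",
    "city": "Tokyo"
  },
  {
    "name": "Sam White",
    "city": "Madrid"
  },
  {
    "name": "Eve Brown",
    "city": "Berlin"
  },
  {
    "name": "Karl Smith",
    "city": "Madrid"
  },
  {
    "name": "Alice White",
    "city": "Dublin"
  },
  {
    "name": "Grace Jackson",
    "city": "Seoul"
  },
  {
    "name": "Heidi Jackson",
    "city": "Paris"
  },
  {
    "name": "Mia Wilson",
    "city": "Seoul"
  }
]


Counting 'city' values across 12 records:

  Madrid: 4 ####
  Seoul: 2 ##
  New York: 1 #
  Cairo: 1 #
  Tokyo: 1 #
  Berlin: 1 #
  Dublin: 1 #
  Paris: 1 #

Most common: Madrid (4 times)

Madrid (4 times)


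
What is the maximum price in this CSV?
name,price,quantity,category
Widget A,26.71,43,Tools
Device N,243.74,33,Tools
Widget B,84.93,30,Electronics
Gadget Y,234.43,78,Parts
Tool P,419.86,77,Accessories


Computing maximum price:
Values: [26.71, 243.74, 84.93, 234.43, 419.86]
Max = 419.86

419.86


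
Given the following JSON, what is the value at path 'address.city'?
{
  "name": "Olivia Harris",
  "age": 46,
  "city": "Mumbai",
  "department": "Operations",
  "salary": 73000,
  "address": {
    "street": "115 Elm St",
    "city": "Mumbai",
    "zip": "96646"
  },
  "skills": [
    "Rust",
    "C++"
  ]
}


Query: address.city
Path: address -> city
Value: Mumbai

Mumbai


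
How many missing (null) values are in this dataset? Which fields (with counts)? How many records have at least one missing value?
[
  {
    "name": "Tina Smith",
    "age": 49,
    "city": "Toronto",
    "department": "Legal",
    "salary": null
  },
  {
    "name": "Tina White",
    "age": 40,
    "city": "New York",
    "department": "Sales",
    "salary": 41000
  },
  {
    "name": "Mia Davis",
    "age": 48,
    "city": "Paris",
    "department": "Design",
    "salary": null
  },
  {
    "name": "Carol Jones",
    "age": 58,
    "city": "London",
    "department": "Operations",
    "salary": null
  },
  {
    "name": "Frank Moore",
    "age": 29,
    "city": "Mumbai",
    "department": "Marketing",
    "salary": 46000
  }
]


Checking for missing (null) values in 5 records:

  Tina Smith: salary
  Tina White: complete
  Mia Davis: salary
  Carol Jones: salary
  Frank Moore: complete

Per field:
  name: 0 missing
  age: 0 missing
  city: 0 missing
  department: 0 missing
  salary: 3 missing

Total missing values: 3
Records with any missing: 3

3 missing values (salary: 3); 3 incomplete records


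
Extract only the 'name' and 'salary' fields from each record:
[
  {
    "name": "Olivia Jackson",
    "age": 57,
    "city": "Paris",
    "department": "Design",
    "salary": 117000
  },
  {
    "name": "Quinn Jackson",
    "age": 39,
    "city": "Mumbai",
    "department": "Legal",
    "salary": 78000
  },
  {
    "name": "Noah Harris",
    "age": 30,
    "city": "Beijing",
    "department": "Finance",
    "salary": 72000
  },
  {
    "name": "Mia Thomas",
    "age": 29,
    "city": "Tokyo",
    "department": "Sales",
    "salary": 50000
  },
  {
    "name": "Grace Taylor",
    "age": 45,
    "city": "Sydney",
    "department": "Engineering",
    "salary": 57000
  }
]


Original: 5 records with fields: name, age, city, department, salary
Keep: ['name', 'salary']
Drop: ['age', 'city', 'department']
Result: 5 records, 2 fields each

[
  {
    "name": "Olivia Jackson",
    "salary": 117000
  },
  {
    "name": "Quinn Jackson",
    "salary": 78000
  },
  {
    "name": "Noah Harris",
    "salary": 72000
  },
  {
    "name": "Mia Thomas",
    "salary": 50000
  },
  {
    "name": "Grace Taylor",
    "salary": 57000
  }
]


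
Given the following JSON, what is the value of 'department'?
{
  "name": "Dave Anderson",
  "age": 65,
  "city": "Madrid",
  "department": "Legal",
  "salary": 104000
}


Looking up field 'department'
Value: Legal

Legal


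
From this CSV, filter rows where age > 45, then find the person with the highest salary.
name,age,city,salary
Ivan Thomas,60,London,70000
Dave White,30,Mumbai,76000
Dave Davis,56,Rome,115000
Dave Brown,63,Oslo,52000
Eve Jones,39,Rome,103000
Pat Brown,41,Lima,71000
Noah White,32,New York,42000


Filter: age > 45
Sort by: salary (descending)

Filtered records (3):
  Dave Davis, age 56, salary $115000
  Ivan Thomas, age 60, salary $70000
  Dave Brown, age 63, salary $52000

Highest salary: Dave Davis ($115000)

Dave Davis


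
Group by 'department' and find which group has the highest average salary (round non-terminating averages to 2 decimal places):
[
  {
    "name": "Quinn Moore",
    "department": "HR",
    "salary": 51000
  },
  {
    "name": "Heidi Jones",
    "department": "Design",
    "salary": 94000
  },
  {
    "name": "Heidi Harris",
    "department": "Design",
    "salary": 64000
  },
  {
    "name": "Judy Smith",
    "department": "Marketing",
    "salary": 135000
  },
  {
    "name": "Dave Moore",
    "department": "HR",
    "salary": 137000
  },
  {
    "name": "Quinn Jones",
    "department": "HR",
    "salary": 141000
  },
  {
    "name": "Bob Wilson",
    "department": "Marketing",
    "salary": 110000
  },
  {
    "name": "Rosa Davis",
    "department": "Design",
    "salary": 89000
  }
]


Group by: department

Groups:
  Design: 3 people, avg salary = 247000/3 ≈ $82333.33
  HR: 3 people, avg salary = 329000/3 ≈ $109666.67
  Marketing: 2 people, avg salary = 245000/2 = $122500

Highest average salary: Marketing ($122500)

Marketing ($122500)


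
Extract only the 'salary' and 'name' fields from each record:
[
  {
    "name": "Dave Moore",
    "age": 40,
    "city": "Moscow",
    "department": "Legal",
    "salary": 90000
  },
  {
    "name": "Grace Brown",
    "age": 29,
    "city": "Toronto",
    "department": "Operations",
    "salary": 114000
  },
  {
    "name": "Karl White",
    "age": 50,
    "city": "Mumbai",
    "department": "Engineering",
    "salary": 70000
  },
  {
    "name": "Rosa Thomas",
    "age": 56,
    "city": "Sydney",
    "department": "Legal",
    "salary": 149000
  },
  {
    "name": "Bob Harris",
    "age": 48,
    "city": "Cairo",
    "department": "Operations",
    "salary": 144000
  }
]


Original: 5 records with fields: name, age, city, department, salary
Keep: ['salary', 'name']
Drop: ['age', 'city', 'department']
Result: 5 records, 2 fields each

[
  {
    "salary": 90000,
    "name": "Dave Moore"
  },
  {
    "salary": 114000,
    "name": "Grace Brown"
  },
  {
    "salary": 70000,
    "name": "Karl White"
  },
  {
    "salary": 149000,
    "name": "Rosa Thomas"
  },
  {
    "salary": 144000,
    "name": "Bob Harris"
  }
]


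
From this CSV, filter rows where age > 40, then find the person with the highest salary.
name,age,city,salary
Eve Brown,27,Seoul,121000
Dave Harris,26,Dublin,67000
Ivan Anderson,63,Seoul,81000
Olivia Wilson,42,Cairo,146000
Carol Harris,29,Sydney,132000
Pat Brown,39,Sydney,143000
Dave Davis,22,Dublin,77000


Filter: age > 40
Sort by: salary (descending)

Filtered records (2):
  Olivia Wilson, age 42, salary $146000
  Ivan Anderson, age 63, salary $81000

Highest salary: Olivia Wilson ($146000)

Olivia Wilson


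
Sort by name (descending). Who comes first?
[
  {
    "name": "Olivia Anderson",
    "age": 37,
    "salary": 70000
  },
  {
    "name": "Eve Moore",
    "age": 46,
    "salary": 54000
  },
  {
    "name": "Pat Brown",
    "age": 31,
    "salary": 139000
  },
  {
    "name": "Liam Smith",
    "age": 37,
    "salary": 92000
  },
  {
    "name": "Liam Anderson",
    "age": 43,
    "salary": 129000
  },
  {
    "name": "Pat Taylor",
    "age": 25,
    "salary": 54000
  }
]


Sort by: name (descending)

Sorted order:
  1. Pat Taylor (name = Pat Taylor)
  2. Pat Brown (name = Pat Brown)
  3. Olivia Anderson (name = Olivia Anderson)
  4. Liam Smith (name = Liam Smith)
  5. Liam Anderson (name = Liam Anderson)
  6. Eve Moore (name = Eve Moore)

First: Pat Taylor

Pat Taylor


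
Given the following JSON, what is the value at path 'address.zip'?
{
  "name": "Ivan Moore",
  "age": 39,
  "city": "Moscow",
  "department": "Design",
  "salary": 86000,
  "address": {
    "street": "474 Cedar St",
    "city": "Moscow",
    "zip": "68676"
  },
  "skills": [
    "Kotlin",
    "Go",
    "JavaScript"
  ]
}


Query: address.zip
Path: address -> zip
Value: 68676

68676


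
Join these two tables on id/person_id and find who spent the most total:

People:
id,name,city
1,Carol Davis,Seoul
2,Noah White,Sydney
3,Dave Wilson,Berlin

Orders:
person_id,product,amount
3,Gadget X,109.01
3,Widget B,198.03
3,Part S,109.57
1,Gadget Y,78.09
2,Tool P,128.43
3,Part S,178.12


Join on: people.id = orders.person_id

Joined rows:
  Dave Wilson (Berlin) bought Gadget X for $109.01
  Dave Wilson (Berlin) bought Widget B for $198.03
  Dave Wilson (Berlin) bought Part S for $109.57
  Carol Davis (Seoul) bought Gadget Y for $78.09
  Noah White (Sydney) bought Tool P for $128.43
  Dave Wilson (Berlin) bought Part S for $178.12

Total per person:
  Dave Wilson: $594.73
  Noah White: $128.43
  Carol Davis: $78.09

Top spender: Dave Wilson ($594.73)

Dave Wilson ($594.73)


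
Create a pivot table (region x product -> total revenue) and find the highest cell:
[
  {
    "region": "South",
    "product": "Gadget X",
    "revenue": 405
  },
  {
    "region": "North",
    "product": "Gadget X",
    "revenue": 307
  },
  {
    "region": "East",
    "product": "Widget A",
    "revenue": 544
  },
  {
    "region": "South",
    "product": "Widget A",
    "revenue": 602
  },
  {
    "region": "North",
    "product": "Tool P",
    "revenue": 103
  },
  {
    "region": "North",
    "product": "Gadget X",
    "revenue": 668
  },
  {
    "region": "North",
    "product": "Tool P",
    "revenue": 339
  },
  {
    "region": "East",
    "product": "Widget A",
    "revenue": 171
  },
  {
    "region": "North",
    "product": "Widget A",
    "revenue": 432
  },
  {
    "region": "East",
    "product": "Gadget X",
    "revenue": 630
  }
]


Pivot: region (rows) x product (columns) -> total revenue

     Gadget X      Tool P        Widget A    
East           630             0           715  
North          975           442           432  
South          405             0           602  

Highest: North / Gadget X = $975

North / Gadget X = $975


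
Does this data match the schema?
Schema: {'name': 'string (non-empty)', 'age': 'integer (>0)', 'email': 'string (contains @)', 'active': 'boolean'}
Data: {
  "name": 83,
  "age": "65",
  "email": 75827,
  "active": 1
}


Validating each field against schema:
  name: FAIL (83 is not a string)
  age: FAIL ("65" is not an integer)
  email: FAIL (75827 is not a string)
  active: FAIL (1 is not a boolean)

Result: INVALID (4 errors: name, age, email, active)

INVALID (4 errors: name, age, email, active)


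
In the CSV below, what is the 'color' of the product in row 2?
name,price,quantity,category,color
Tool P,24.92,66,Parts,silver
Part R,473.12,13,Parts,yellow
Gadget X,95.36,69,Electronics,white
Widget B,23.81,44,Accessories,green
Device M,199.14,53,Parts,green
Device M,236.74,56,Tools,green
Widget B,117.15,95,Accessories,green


Query: Row 2 ('Part R'), column 'color'
Value: yellow

yellow


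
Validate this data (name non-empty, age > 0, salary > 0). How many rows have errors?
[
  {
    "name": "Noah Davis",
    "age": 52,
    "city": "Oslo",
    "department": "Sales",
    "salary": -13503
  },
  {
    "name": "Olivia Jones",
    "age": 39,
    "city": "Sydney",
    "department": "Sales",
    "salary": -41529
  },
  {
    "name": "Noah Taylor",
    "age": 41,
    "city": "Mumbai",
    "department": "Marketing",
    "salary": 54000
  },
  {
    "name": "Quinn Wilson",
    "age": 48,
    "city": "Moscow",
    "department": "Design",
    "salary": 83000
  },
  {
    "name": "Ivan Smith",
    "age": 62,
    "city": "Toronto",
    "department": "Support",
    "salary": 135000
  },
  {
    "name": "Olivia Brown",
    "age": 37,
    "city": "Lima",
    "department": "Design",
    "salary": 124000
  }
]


Validating 6 records:
Rules: name non-empty, age > 0, salary > 0

  Row 1 (Noah Davis): negative salary: -13503
  Row 2 (Olivia Jones): negative salary: -41529
  Row 3 (Noah Taylor): OK
  Row 4 (Quinn Wilson): OK
  Row 5 (Ivan Smith): OK
  Row 6 (Olivia Brown): OK

Total errors: 2

2 errors


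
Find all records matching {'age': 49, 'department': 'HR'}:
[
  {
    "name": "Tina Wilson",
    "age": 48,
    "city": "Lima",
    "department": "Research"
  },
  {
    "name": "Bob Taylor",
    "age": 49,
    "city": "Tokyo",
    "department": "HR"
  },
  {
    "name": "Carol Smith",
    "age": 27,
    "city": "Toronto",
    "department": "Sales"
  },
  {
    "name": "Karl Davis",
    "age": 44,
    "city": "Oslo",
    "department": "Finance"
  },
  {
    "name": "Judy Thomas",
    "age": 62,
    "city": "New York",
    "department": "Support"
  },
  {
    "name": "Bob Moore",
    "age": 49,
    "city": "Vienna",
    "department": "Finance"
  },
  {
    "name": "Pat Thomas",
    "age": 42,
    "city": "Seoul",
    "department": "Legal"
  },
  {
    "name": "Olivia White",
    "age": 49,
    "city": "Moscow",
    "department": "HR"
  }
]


Search criteria: {'age': 49, 'department': 'HR'}

Checking 8 records:
  Tina Wilson: {age: 48, department: Research}
  Bob Taylor: {age: 49, department: HR} <-- MATCH
  Carol Smith: {age: 27, department: Sales}
  Karl Davis: {age: 44, department: Finance}
  Judy Thomas: {age: 62, department: Support}
  Bob Moore: {age: 49, department: Finance}
  Pat Thomas: {age: 42, department: Legal}
  Olivia White: {age: 49, department: HR} <-- MATCH

Matches: ["Bob Taylor", "Olivia White"]

["Bob Taylor", "Olivia White"]


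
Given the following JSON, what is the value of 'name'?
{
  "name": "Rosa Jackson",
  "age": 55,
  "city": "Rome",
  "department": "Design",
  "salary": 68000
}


Looking up field 'name'
Value: Rosa Jackson

Rosa Jackson


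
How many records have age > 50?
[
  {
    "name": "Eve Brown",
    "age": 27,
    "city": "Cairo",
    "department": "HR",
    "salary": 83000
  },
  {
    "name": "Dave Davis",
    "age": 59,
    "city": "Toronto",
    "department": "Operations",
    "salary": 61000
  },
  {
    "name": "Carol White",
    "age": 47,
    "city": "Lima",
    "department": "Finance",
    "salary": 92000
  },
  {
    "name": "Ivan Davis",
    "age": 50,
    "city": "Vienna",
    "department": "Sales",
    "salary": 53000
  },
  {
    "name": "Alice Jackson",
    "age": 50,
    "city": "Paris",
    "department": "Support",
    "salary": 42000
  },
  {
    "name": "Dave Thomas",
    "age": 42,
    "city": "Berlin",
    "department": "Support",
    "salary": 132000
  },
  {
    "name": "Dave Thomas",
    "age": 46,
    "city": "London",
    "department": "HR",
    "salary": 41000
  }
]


Data: 7 records
Condition: age > 50

Checking each record:
  Eve Brown: 27
  Dave Davis: 59 MATCH
  Carol White: 47
  Ivan Davis: 50
  Alice Jackson: 50
  Dave Thomas: 42
  Dave Thomas: 46

Count: 1

1


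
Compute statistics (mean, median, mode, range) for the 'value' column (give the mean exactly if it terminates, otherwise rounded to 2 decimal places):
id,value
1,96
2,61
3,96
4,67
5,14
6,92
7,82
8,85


Data: [96, 61, 96, 67, 14, 92, 82, 85]
Count: 8
Sum: 593
Mean: 593/8 = 74.125
Sorted: [14, 61, 67, 82, 85, 92, 96, 96]
Median: 83.5
Mode: 96 (2 times)
Range: 96 - 14 = 82
Min: 14, Max: 96

mean=74.125, median=83.5, mode=96, range=82


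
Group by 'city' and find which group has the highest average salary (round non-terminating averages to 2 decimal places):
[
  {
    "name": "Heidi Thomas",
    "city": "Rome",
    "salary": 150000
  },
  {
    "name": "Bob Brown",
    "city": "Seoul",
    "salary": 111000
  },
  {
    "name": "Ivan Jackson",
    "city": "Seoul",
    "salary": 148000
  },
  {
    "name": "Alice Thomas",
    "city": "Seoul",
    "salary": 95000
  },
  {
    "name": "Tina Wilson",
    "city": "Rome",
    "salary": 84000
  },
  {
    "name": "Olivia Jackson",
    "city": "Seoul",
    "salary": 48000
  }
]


Group by: city

Groups:
  Rome: 2 people, avg salary = 234000/2 = $117000
  Seoul: 4 people, avg salary = 402000/4 = $100500

Highest average salary: Rome ($117000)

Rome ($117000)


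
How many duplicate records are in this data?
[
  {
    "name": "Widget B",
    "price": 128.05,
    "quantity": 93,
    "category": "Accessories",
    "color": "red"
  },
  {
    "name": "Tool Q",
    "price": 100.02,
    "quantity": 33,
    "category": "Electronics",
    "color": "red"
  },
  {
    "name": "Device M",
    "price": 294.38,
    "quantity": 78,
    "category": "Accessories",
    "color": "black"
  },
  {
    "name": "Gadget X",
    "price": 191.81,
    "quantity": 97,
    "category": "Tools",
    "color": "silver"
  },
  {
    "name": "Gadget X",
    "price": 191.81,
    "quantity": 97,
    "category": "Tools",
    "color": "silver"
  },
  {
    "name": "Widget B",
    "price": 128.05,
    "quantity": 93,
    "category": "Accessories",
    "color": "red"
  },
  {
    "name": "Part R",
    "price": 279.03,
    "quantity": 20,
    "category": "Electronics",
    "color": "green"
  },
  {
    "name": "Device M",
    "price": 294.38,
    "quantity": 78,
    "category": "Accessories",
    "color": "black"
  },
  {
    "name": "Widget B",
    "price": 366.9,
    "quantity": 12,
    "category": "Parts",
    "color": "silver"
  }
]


Checking 9 records for duplicates:

  Row 1: Widget B ($128.05, qty 93)
  Row 2: Tool Q ($100.02, qty 33)
  Row 3: Device M ($294.38, qty 78)
  Row 4: Gadget X ($191.81, qty 97)
  Row 5: Gadget X ($191.81, qty 97) <-- DUPLICATE
  Row 6: Widget B ($128.05, qty 93) <-- DUPLICATE
  Row 7: Part R ($279.03, qty 20)
  Row 8: Device M ($294.38, qty 78) <-- DUPLICATE
  Row 9: Widget B ($366.9, qty 12)

Duplicates found: 3
Unique records: 6

3 duplicates, 6 unique


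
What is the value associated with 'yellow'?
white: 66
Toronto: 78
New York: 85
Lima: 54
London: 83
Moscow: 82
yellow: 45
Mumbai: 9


Looking up key 'yellow'
Value: 45

45


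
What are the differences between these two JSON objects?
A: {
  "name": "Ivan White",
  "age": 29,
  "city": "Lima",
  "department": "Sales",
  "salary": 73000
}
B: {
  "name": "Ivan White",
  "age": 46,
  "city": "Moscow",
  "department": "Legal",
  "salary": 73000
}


Comparing each field (in key order):
  name: same
  age: DIFFERENT
  city: DIFFERENT
  department: DIFFERENT
  salary: same
Differences:
  age: 29 -> 46
  city: Lima -> Moscow
  department: Sales -> Legal

3 field(s) changed

3 changes: age, city, department


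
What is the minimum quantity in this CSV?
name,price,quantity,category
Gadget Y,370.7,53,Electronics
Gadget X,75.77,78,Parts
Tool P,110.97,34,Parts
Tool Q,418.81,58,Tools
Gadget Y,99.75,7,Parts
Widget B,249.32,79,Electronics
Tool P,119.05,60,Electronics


Computing minimum quantity:
Values: [53, 78, 34, 58, 7, 79, 60]
Min = 7

7


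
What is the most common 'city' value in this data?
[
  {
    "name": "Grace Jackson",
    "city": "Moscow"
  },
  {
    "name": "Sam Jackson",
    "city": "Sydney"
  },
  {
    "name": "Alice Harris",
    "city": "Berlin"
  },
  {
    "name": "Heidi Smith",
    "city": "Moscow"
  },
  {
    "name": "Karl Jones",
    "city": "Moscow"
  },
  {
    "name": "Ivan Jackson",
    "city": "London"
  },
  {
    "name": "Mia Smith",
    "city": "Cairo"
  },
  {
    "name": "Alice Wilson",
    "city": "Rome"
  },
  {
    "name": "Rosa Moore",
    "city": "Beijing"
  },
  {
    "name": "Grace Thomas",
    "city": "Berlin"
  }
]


Counting 'city' values across 10 records:

  Moscow: 3 ###
  Berlin: 2 ##
  Sydney: 1 #
  London: 1 #
  Cairo: 1 #
  Rome: 1 #
  Beijing: 1 #

Most common: Moscow (3 times)

Moscow (3 times)


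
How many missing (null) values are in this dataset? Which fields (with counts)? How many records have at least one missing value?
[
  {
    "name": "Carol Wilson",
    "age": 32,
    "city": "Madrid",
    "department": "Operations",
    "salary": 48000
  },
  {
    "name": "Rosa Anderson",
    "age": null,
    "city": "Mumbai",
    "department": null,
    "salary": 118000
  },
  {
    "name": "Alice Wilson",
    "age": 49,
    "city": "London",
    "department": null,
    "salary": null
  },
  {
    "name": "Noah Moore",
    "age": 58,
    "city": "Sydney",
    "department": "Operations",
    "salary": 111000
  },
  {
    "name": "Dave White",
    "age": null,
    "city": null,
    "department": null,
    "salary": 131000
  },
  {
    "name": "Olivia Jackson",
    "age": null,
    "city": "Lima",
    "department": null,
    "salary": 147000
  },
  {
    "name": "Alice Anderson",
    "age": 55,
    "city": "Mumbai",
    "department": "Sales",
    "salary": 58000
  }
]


Checking for missing (null) values in 7 records:

  Carol Wilson: complete
  Rosa Anderson: age, department
  Alice Wilson: department, salary
  Noah Moore: complete
  Dave White: age, city, department
  Olivia Jackson: age, department
  Alice Anderson: complete

Per field:
  name: 0 missing
  age: 3 missing
  city: 1 missing
  department: 4 missing
  salary: 1 missing

Total missing values: 9
Records with any missing: 4

9 missing values (age: 3, city: 1, department: 4, salary: 1); 4 incomplete records
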